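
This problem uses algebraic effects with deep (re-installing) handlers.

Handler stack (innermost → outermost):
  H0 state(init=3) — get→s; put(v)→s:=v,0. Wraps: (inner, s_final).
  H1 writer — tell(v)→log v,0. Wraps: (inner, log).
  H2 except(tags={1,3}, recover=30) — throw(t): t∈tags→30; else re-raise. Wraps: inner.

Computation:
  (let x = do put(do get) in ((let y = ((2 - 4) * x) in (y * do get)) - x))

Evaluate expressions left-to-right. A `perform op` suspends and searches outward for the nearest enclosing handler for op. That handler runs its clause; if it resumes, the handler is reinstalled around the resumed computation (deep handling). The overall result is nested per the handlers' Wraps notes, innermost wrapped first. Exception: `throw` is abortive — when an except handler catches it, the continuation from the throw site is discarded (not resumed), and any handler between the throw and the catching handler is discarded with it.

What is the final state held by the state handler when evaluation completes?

Evaluation trace:
get @ H0 ⇒ 3
put(3) @ H0 ⇒ s:=3
get @ H0 ⇒ 3
H0 returns (0, 3)
H1 returns ((0, 3), ())
H2 returns ((0, 3), ())
= ((0, 3), ())

Answer: 3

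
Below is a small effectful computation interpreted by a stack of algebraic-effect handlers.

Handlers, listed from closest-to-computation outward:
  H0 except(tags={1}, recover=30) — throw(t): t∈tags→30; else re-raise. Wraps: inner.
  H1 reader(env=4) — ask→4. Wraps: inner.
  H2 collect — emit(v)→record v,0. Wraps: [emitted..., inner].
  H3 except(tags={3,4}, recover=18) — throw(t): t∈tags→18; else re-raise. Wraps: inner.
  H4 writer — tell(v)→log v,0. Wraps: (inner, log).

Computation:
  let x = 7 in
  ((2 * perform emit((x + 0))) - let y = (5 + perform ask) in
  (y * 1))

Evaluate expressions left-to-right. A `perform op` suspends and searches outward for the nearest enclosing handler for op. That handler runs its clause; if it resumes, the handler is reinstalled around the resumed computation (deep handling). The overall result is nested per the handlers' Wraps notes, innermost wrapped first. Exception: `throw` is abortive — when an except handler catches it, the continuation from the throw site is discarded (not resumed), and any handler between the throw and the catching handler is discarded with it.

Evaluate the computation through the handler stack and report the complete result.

Evaluation trace:
emit(7) @ H2 ⇒ out+=7
ask @ H1 ⇒ 4
H0 returns -9
H1 returns -9
H2 returns [7, -9]
H3 returns [7, -9]
H4 returns ([7, -9], ())
= ([7, -9], ())

Answer: ([7, -9], ())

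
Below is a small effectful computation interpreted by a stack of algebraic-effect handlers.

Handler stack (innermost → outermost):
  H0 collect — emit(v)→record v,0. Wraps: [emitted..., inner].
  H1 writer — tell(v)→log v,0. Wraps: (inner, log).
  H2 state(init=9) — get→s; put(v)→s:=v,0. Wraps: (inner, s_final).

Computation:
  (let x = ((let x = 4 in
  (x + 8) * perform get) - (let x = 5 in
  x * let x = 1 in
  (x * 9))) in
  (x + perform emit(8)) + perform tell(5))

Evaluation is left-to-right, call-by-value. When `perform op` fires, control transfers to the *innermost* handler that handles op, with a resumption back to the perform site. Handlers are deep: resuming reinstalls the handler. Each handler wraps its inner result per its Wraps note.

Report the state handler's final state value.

Evaluation trace:
get @ H2 ⇒ 9
emit(8) @ H0 ⇒ out+=8
tell(5) @ H1 ⇒ log+=5
H0 returns [8, 63]
H1 returns ([8, 63], (5))
H2 returns (([8, 63], (5)), 9)
= (([8, 63], (5)), 9)

Answer: 9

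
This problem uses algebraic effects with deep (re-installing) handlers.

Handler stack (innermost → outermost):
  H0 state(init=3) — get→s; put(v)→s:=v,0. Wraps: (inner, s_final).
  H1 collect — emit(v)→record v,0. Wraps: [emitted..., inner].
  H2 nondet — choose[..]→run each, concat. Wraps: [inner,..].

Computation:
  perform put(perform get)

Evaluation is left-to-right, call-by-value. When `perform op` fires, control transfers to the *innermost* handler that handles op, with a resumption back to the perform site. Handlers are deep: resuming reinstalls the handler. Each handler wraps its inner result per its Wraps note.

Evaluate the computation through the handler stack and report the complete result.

Working:
get @ H0 ⇒ 3
put(3) @ H0 ⇒ s:=3
H0 returns (0, 3)
H1 returns [(0, 3)]
H2 returns [[(0, 3)]]
= [[(0, 3)]]

Answer: [[(0, 3)]]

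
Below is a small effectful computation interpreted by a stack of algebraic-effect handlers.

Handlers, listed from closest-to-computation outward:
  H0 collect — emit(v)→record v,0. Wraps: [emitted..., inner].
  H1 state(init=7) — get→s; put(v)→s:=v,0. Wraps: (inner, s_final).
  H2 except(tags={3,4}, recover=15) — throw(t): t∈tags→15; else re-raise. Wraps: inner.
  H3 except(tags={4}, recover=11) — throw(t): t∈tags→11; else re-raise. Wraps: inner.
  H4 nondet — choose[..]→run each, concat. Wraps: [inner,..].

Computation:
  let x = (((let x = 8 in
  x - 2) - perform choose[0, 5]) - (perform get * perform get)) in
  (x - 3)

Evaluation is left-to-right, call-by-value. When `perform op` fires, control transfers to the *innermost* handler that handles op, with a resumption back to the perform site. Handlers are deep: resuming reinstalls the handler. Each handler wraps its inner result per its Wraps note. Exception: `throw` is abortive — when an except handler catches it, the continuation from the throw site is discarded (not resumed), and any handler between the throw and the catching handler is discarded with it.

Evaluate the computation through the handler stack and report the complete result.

Answer: [([-46], 7), ([-51], 7)]

Working:
choose[0, 5] @ H4
  branch[0] choose=0:
    get @ H1 ⇒ 7
    get @ H1 ⇒ 7
    H0 returns [-46]
    H1 returns ([-46], 7)
    H2 returns ([-46], 7)
    H3 returns ([-46], 7)
    H4 returns [([-46], 7)]
  branch[1] choose=5:
    get @ H1 ⇒ 7
    get @ H1 ⇒ 7
    H0 returns [-51]
    H1 returns ([-51], 7)
    H2 returns ([-51], 7)
    H3 returns ([-51], 7)
    H4 returns [([-51], 7)]
= [([-46], 7), ([-51], 7)]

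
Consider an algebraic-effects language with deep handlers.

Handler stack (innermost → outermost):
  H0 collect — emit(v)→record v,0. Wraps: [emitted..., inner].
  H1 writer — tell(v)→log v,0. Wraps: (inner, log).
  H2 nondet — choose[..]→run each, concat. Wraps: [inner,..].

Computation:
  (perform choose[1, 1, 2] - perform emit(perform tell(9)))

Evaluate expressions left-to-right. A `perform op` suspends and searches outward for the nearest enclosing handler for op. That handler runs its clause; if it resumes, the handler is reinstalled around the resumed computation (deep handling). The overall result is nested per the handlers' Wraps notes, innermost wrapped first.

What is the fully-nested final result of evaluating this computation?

Step-by-step:
choose[1, 1, 2] @ H2
  branch[0] choose=1:
    tell(9) @ H1 ⇒ log+=9
    emit(0) @ H0 ⇒ out+=0
    H0 returns [0, 1]
    H1 returns ([0, 1], (9))
    H2 returns [([0, 1], (9))]
  branch[1] choose=1:
    tell(9) @ H1 ⇒ log+=9
    emit(0) @ H0 ⇒ out+=0
    H0 returns [0, 1]
    H1 returns ([0, 1], (9))
    H2 returns [([0, 1], (9))]
  branch[2] choose=2:
    tell(9) @ H1 ⇒ log+=9
    emit(0) @ H0 ⇒ out+=0
    H0 returns [0, 2]
    H1 returns ([0, 2], (9))
    H2 returns [([0, 2], (9))]
= [([0, 1], (9)), ([0, 1], (9)), ([0, 2], (9))]

Answer: [([0, 1], (9)), ([0, 1], (9)), ([0, 2], (9))]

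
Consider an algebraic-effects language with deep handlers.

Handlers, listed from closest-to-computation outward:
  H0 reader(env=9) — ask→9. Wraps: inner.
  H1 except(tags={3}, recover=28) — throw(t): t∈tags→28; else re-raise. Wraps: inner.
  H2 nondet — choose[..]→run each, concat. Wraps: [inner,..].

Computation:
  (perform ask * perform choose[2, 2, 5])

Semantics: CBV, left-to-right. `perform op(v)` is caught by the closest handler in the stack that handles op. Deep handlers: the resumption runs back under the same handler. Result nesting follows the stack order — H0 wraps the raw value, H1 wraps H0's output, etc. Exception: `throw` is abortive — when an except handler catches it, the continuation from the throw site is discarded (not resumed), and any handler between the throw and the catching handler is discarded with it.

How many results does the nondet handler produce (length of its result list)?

Evaluation trace:
ask @ H0 ⇒ 9
choose[2, 2, 5] @ H2
  branch[0] choose=2:
    H0 returns 18
    H1 returns 18
    H2 returns [18]
  branch[1] choose=2:
    H0 returns 18
    H1 returns 18
    H2 returns [18]
  branch[2] choose=5:
    H0 returns 45
    H1 returns 45
    H2 returns [45]
= [18, 18, 45]

Answer: 3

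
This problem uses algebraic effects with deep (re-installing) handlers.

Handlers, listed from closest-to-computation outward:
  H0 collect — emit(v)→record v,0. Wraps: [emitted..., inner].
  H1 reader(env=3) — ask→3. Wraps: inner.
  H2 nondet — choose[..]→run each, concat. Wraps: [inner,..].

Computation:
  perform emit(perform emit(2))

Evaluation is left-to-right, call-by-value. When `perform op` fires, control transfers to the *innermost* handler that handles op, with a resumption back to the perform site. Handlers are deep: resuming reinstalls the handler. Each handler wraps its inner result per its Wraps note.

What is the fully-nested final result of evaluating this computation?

Evaluation trace:
emit(2) @ H0 ⇒ out+=2
emit(0) @ H0 ⇒ out+=0
H0 returns [2, 0, 0]
H1 returns [2, 0, 0]
H2 returns [[2, 0, 0]]
= [[2, 0, 0]]

Answer: [[2, 0, 0]]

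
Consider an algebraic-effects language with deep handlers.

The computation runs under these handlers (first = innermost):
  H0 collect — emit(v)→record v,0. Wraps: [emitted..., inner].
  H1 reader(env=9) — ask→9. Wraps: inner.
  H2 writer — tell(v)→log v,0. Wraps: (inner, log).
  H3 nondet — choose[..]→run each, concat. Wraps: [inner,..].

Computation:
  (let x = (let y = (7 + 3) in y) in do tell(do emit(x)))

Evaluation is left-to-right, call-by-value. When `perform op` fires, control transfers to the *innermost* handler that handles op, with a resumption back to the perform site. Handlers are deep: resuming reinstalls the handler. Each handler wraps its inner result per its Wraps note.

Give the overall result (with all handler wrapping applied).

Answer: [([10, 0], (0))]

Step-by-step:
emit(10) @ H0 ⇒ out+=10
tell(0) @ H2 ⇒ log+=0
H0 returns [10, 0]
H1 returns [10, 0]
H2 returns ([10, 0], (0))
H3 returns [([10, 0], (0))]
= [([10, 0], (0))]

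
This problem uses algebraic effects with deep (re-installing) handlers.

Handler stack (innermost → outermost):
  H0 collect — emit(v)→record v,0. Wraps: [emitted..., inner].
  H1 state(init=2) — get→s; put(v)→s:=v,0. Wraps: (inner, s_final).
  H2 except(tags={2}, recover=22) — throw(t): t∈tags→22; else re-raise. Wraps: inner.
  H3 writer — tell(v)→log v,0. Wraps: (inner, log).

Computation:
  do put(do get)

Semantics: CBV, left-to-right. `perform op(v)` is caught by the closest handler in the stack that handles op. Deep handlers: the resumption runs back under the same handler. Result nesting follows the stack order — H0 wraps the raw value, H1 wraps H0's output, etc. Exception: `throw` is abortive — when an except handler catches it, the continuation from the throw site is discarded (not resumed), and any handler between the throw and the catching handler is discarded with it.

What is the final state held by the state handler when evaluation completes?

Answer: 2

Working:
get @ H1 ⇒ 2
put(2) @ H1 ⇒ s:=2
H0 returns [0]
H1 returns ([0], 2)
H2 returns ([0], 2)
H3 returns (([0], 2), ())
= (([0], 2), ())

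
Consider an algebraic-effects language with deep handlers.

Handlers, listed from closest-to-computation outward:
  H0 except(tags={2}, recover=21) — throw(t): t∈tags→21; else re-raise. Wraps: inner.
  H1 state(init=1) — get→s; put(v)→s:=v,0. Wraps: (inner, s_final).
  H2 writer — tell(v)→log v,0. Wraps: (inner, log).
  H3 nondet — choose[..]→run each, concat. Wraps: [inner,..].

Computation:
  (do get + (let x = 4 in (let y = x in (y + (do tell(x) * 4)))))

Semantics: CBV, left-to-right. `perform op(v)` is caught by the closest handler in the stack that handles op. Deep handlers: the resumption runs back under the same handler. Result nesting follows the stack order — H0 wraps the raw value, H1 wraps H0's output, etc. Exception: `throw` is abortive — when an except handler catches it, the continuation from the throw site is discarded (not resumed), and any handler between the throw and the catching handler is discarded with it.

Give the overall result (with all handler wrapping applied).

Evaluation trace:
get @ H1 ⇒ 1
tell(4) @ H2 ⇒ log+=4
H0 returns 5
H1 returns (5, 1)
H2 returns ((5, 1), (4))
H3 returns [((5, 1), (4))]
= [((5, 1), (4))]

Answer: [((5, 1), (4))]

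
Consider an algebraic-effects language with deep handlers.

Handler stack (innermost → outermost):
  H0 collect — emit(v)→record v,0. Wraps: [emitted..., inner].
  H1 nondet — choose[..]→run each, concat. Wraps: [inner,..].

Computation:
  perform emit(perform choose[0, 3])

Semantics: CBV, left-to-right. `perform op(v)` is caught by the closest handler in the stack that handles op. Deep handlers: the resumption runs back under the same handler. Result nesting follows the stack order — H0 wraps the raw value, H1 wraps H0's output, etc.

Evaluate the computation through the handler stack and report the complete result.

Evaluation trace:
choose[0, 3] @ H1
  branch[0] choose=0:
    emit(0) @ H0 ⇒ out+=0
    H0 returns [0, 0]
    H1 returns [[0, 0]]
  branch[1] choose=3:
    emit(3) @ H0 ⇒ out+=3
    H0 returns [3, 0]
    H1 returns [[3, 0]]
= [[0, 0], [3, 0]]

Answer: [[0, 0], [3, 0]]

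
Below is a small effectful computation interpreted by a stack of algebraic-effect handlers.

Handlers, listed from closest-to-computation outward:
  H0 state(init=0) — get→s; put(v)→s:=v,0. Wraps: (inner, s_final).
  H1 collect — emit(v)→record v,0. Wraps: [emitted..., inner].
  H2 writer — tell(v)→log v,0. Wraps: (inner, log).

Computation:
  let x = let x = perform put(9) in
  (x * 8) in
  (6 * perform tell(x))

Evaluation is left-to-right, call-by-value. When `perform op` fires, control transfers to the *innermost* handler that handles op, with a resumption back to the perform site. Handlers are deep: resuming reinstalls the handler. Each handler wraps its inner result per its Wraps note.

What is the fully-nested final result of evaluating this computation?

Answer: ([(0, 9)], (0))

Step-by-step:
put(9) @ H0 ⇒ s:=9
tell(0) @ H2 ⇒ log+=0
H0 returns (0, 9)
H1 returns [(0, 9)]
H2 returns ([(0, 9)], (0))
= ([(0, 9)], (0))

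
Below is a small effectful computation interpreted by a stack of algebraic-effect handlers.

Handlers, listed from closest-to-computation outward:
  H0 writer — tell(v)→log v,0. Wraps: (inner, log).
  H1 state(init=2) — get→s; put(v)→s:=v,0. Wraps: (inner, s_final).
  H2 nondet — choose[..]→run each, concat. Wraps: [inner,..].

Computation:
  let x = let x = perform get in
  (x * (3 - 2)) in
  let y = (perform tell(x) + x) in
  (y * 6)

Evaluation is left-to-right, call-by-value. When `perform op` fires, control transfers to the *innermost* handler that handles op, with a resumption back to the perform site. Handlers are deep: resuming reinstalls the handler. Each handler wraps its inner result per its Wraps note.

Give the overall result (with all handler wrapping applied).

Working:
get @ H1 ⇒ 2
tell(2) @ H0 ⇒ log+=2
H0 returns (12, (2))
H1 returns ((12, (2)), 2)
H2 returns [((12, (2)), 2)]
= [((12, (2)), 2)]

Answer: [((12, (2)), 2)]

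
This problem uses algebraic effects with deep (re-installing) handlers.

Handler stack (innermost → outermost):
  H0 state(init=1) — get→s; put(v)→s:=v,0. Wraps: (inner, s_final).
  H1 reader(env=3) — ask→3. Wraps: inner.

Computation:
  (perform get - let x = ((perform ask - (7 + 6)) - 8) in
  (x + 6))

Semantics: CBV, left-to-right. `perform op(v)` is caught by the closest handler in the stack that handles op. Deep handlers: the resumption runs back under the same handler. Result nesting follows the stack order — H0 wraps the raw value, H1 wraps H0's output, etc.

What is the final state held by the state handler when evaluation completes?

Answer: 1

Evaluation trace:
get @ H0 ⇒ 1
ask @ H1 ⇒ 3
H0 returns (13, 1)
H1 returns (13, 1)
= (13, 1)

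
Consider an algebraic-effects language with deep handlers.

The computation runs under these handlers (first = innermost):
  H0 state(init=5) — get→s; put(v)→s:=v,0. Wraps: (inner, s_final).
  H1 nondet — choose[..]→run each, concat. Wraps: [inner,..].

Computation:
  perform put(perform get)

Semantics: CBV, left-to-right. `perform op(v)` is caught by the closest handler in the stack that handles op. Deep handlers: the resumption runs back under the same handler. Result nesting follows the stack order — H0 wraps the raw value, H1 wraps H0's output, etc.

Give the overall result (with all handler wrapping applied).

Working:
get @ H0 ⇒ 5
put(5) @ H0 ⇒ s:=5
H0 returns (0, 5)
H1 returns [(0, 5)]
= [(0, 5)]

Answer: [(0, 5)]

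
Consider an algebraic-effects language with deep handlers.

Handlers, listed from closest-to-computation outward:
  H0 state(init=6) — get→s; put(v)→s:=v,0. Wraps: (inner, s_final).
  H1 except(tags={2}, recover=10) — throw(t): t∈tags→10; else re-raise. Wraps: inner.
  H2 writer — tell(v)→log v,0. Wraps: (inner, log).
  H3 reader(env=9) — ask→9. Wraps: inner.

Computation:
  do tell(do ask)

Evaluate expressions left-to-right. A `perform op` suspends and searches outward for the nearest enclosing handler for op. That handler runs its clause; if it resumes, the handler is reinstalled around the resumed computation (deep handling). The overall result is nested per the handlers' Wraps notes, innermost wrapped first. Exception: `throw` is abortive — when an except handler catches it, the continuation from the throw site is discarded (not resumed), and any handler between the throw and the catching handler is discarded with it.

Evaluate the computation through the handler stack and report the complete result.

Working:
ask @ H3 ⇒ 9
tell(9) @ H2 ⇒ log+=9
H0 returns (0, 6)
H1 returns (0, 6)
H2 returns ((0, 6), (9))
H3 returns ((0, 6), (9))
= ((0, 6), (9))

Answer: ((0, 6), (9))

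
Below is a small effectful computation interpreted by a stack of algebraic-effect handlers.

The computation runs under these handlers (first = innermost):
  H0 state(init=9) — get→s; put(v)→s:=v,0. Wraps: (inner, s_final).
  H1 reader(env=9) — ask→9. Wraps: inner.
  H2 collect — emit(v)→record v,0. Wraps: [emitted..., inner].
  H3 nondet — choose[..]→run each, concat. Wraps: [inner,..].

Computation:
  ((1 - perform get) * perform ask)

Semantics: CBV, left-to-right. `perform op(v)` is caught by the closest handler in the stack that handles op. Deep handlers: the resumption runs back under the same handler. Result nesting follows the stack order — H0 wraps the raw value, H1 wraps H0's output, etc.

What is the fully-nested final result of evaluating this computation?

Evaluation trace:
get @ H0 ⇒ 9
ask @ H1 ⇒ 9
H0 returns (-72, 9)
H1 returns (-72, 9)
H2 returns [(-72, 9)]
H3 returns [[(-72, 9)]]
= [[(-72, 9)]]

Answer: [[(-72, 9)]]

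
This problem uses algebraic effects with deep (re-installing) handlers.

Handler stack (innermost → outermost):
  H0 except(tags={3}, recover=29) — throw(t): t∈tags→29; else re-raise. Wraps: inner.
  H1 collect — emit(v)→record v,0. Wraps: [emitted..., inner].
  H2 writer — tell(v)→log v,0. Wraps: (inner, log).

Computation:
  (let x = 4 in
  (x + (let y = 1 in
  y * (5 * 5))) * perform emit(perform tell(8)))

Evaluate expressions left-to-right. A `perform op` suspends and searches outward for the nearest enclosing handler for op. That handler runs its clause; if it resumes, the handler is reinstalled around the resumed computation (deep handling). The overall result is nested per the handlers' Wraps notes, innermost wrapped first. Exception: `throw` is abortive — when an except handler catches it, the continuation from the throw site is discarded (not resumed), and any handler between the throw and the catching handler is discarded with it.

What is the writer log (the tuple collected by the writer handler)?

Answer: (8)

Step-by-step:
tell(8) @ H2 ⇒ log+=8
emit(0) @ H1 ⇒ out+=0
H0 returns 0
H1 returns [0, 0]
H2 returns ([0, 0], (8))
= ([0, 0], (8))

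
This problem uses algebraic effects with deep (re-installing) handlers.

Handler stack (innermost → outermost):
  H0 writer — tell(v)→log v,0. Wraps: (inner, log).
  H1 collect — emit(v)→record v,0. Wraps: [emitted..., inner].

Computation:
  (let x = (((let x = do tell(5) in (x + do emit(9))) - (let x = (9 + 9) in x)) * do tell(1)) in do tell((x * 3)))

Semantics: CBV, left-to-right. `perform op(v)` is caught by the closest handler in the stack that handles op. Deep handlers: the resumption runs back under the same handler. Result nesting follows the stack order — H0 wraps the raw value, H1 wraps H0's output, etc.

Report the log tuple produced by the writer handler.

Working:
tell(5) @ H0 ⇒ log+=5
emit(9) @ H1 ⇒ out+=9
tell(1) @ H0 ⇒ log+=1
tell(0) @ H0 ⇒ log+=0
H0 returns (0, (5, 1, 0))
H1 returns [9, (0, (5, 1, 0))]
= [9, (0, (5, 1, 0))]

Answer: (5, 1, 0)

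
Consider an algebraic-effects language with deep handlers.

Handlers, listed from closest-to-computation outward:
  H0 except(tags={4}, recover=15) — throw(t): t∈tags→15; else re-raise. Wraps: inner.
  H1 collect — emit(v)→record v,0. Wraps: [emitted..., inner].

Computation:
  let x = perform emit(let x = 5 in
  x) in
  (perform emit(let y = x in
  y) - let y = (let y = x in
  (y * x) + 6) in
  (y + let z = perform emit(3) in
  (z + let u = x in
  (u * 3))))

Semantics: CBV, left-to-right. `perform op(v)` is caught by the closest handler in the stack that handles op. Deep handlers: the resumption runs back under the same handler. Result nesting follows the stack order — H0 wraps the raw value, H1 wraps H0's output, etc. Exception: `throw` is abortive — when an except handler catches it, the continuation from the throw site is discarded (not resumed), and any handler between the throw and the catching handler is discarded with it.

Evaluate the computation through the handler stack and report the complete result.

Working:
emit(5) @ H1 ⇒ out+=5
emit(0) @ H1 ⇒ out+=0
emit(3) @ H1 ⇒ out+=3
H0 returns -6
H1 returns [5, 0, 3, -6]
= [5, 0, 3, -6]

Answer: [5, 0, 3, -6]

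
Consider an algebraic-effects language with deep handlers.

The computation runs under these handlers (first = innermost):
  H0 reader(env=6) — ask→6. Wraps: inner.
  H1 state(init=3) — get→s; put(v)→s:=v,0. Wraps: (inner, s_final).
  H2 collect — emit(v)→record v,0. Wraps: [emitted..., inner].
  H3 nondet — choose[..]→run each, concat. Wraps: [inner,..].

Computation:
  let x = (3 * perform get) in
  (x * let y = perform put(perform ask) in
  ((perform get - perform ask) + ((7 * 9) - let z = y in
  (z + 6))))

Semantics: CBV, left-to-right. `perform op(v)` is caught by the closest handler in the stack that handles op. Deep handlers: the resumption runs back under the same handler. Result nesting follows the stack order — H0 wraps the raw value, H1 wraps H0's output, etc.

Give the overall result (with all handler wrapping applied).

Step-by-step:
get @ H1 ⇒ 3
ask @ H0 ⇒ 6
put(6) @ H1 ⇒ s:=6
get @ H1 ⇒ 6
ask @ H0 ⇒ 6
H0 returns 513
H1 returns (513, 6)
H2 returns [(513, 6)]
H3 returns [[(513, 6)]]
= [[(513, 6)]]

Answer: [[(513, 6)]]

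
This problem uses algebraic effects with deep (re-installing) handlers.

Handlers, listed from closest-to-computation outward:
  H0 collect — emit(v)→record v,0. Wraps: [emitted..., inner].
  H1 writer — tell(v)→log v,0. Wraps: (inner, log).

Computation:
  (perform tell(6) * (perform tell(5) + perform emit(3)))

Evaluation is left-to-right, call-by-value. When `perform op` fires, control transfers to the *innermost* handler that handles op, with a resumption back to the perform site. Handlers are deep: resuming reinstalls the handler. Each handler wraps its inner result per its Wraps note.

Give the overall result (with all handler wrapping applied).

Answer: ([3, 0], (6, 5))

Evaluation trace:
tell(6) @ H1 ⇒ log+=6
tell(5) @ H1 ⇒ log+=5
emit(3) @ H0 ⇒ out+=3
H0 returns [3, 0]
H1 returns ([3, 0], (6, 5))
= ([3, 0], (6, 5))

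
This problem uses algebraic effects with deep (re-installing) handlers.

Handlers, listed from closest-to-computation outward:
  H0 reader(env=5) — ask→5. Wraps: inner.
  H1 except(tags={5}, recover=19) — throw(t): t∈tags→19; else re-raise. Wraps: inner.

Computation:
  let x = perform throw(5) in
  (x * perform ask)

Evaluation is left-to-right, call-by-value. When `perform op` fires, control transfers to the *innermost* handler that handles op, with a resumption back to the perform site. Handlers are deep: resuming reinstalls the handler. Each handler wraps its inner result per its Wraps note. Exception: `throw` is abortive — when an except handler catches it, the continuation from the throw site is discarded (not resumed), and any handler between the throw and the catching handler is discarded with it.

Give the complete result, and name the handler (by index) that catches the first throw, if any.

Working:
throw(5) @ H1 caught ⇒ 19
= 19

Answer: 19 ; first throw caught by: H1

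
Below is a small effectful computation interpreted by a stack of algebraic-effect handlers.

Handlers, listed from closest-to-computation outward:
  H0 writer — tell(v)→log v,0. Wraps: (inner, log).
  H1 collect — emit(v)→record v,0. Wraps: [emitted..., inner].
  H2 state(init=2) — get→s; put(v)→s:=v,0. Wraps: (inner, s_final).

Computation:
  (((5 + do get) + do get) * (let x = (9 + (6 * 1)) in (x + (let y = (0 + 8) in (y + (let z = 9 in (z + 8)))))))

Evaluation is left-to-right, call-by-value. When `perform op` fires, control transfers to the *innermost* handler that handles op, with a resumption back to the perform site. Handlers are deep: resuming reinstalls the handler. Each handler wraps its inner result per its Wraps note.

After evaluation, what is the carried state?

Answer: 2

Step-by-step:
get @ H2 ⇒ 2
get @ H2 ⇒ 2
H0 returns (360, ())
H1 returns [(360, ())]
H2 returns ([(360, ())], 2)
= ([(360, ())], 2)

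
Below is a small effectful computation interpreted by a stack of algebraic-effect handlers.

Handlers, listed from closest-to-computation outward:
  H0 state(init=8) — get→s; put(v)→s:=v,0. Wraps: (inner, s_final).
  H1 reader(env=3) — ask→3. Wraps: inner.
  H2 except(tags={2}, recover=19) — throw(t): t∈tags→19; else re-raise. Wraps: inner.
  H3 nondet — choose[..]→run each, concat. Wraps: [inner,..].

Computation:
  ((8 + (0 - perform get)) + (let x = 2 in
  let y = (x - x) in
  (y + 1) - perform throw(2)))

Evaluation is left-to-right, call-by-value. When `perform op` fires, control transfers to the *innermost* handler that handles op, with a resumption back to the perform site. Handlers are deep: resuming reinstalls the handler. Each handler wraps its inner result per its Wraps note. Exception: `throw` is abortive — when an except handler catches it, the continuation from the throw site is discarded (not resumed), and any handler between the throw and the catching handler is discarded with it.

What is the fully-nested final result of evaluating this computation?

Answer: [19]

Step-by-step:
get @ H0 ⇒ 8
throw(2) @ H2 caught ⇒ 19
H3 returns [19]
= [19]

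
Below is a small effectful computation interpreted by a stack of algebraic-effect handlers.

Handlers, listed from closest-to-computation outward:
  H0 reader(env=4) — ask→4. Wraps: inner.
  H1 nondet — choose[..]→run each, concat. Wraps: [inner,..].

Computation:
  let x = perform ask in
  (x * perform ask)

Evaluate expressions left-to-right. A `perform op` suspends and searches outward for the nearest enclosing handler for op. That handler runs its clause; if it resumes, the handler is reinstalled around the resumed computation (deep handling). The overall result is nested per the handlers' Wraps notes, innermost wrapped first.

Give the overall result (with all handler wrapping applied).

Working:
ask @ H0 ⇒ 4
ask @ H0 ⇒ 4
H0 returns 16
H1 returns [16]
= [16]

Answer: [16]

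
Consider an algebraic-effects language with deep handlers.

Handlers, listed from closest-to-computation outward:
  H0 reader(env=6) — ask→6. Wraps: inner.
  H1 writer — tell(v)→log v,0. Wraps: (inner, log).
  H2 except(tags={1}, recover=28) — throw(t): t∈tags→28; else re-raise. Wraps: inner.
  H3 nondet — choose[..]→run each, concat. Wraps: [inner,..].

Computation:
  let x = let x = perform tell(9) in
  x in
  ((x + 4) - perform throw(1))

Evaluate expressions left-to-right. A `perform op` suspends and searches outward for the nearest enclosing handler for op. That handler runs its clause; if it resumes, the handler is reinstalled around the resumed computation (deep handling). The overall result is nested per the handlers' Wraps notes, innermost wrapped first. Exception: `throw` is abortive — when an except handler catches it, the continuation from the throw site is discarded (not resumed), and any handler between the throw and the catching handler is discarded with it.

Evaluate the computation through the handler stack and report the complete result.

Working:
tell(9) @ H1 ⇒ log+=9
throw(1) @ H2 caught ⇒ 28
H3 returns [28]
= [28]

Answer: [28]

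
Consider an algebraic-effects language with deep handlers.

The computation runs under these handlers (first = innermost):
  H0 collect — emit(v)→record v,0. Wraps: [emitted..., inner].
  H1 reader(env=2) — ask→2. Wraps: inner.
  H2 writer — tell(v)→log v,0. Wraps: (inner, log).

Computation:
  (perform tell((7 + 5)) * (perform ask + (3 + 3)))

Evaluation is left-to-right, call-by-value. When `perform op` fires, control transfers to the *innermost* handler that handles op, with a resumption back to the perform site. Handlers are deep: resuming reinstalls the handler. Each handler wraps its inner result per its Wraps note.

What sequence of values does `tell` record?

Answer: (12)

Working:
tell(12) @ H2 ⇒ log+=12
ask @ H1 ⇒ 2
H0 returns [0]
H1 returns [0]
H2 returns ([0], (12))
= ([0], (12))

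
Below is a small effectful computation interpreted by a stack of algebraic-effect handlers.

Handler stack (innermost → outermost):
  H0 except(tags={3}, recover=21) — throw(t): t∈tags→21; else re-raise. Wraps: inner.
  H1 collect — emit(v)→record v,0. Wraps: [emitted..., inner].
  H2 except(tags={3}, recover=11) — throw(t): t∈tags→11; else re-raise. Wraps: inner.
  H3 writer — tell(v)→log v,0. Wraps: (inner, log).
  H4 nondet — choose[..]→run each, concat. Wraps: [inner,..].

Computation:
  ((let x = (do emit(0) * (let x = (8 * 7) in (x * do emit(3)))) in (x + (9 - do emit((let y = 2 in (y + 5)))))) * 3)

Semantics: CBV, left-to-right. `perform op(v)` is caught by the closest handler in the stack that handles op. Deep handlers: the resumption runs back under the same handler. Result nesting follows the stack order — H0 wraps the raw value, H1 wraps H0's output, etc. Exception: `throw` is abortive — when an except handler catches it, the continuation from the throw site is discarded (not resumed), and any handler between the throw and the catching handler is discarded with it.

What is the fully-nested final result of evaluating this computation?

Evaluation trace:
emit(0) @ H1 ⇒ out+=0
emit(3) @ H1 ⇒ out+=3
emit(7) @ H1 ⇒ out+=7
H0 returns 27
H1 returns [0, 3, 7, 27]
H2 returns [0, 3, 7, 27]
H3 returns ([0, 3, 7, 27], ())
H4 returns [([0, 3, 7, 27], ())]
= [([0, 3, 7, 27], ())]

Answer: [([0, 3, 7, 27], ())]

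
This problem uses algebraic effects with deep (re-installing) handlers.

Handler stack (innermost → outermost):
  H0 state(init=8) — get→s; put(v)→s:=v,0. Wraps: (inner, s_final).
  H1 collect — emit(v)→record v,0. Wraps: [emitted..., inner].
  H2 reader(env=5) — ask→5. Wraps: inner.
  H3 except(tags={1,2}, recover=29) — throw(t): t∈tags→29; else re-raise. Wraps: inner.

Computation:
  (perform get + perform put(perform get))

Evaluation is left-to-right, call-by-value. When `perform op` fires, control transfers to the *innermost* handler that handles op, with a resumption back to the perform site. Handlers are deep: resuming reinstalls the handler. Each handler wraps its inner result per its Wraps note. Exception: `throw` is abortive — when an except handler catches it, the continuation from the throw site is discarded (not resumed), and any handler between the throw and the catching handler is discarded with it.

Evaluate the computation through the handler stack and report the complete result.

Answer: [(8, 8)]

Working:
get @ H0 ⇒ 8
get @ H0 ⇒ 8
put(8) @ H0 ⇒ s:=8
H0 returns (8, 8)
H1 returns [(8, 8)]
H2 returns [(8, 8)]
H3 returns [(8, 8)]
= [(8, 8)]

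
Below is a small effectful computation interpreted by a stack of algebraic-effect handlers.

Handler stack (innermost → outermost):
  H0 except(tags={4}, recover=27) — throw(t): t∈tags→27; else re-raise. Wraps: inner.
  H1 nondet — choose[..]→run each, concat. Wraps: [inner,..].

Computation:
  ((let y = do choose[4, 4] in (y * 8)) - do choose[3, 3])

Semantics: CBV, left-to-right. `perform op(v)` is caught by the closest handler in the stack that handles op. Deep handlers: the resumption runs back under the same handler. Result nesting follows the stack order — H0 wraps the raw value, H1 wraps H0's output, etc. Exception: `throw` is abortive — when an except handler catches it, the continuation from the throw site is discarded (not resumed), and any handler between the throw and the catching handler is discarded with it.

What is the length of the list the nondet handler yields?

Answer: 4

Evaluation trace:
choose[4, 4] @ H1
  branch[0] choose=4:
    choose[3, 3] @ H1
      branch[0] choose=3:
        H0 returns 29
        H1 returns [29]
      branch[1] choose=3:
        H0 returns 29
        H1 returns [29]
  branch[1] choose=4:
    choose[3, 3] @ H1
      branch[0] choose=3:
        H0 returns 29
        H1 returns [29]
      branch[1] choose=3:
        H0 returns 29
        H1 returns [29]
= [29, 29, 29, 29]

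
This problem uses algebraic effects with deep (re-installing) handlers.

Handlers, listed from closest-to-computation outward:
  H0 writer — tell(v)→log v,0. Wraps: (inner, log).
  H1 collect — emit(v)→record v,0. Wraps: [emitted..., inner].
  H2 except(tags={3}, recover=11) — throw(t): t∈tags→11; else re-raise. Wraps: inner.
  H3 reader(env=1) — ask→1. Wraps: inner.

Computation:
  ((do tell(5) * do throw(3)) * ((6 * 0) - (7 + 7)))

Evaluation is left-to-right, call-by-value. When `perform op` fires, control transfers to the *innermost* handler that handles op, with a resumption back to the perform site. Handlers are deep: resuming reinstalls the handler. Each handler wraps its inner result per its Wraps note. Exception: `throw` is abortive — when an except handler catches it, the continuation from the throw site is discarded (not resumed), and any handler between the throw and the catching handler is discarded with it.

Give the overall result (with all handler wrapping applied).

Answer: 11

Evaluation trace:
tell(5) @ H0 ⇒ log+=5
throw(3) @ H2 caught ⇒ 11
H3 returns 11
= 11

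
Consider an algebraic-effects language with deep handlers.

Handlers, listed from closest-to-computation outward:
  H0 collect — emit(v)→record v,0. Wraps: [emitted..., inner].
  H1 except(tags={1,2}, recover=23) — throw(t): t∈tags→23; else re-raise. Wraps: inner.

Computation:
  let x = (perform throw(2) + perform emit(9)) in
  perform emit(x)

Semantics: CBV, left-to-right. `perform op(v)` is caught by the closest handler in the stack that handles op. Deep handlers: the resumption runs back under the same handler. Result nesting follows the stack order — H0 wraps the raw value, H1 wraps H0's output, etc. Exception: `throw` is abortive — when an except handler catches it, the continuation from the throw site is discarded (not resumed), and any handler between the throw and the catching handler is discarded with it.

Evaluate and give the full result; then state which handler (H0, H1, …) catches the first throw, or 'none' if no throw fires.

Step-by-step:
throw(2) @ H1 caught ⇒ 23
= 23

Answer: 23 ; first throw caught by: H1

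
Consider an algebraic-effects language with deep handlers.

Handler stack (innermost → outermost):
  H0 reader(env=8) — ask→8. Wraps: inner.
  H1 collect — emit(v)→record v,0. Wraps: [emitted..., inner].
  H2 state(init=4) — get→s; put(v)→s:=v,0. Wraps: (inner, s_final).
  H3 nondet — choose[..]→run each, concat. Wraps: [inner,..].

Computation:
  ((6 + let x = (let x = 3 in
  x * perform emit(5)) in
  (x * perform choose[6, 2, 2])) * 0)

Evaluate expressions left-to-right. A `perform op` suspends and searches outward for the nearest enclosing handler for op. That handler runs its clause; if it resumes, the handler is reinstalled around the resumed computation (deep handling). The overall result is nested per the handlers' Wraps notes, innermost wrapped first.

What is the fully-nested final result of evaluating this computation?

Answer: [([5, 0], 4), ([5, 0], 4), ([5, 0], 4)]

Evaluation trace:
emit(5) @ H1 ⇒ out+=5
choose[6, 2, 2] @ H3
  branch[0] choose=6:
    H0 returns 0
    H1 returns [5, 0]
    H2 returns ([5, 0], 4)
    H3 returns [([5, 0], 4)]
  branch[1] choose=2:
    H0 returns 0
    H1 returns [5, 0]
    H2 returns ([5, 0], 4)
    H3 returns [([5, 0], 4)]
  branch[2] choose=2:
    H0 returns 0
    H1 returns [5, 0]
    H2 returns ([5, 0], 4)
    H3 returns [([5, 0], 4)]
= [([5, 0], 4), ([5, 0], 4), ([5, 0], 4)]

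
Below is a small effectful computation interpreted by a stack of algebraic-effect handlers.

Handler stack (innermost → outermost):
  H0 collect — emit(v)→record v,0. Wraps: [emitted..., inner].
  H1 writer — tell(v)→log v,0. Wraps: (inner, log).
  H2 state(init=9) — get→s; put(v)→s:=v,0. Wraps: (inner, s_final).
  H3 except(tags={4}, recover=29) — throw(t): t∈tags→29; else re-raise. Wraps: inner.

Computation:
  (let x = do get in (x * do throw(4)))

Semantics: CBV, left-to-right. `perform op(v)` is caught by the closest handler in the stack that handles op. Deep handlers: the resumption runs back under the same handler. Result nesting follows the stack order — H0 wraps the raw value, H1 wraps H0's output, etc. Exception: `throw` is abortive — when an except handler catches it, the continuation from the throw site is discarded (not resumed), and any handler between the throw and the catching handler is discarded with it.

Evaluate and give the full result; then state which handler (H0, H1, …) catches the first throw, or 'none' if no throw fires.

Answer: 29 ; first throw caught by: H3

Evaluation trace:
get @ H2 ⇒ 9
throw(4) @ H3 caught ⇒ 29
= 29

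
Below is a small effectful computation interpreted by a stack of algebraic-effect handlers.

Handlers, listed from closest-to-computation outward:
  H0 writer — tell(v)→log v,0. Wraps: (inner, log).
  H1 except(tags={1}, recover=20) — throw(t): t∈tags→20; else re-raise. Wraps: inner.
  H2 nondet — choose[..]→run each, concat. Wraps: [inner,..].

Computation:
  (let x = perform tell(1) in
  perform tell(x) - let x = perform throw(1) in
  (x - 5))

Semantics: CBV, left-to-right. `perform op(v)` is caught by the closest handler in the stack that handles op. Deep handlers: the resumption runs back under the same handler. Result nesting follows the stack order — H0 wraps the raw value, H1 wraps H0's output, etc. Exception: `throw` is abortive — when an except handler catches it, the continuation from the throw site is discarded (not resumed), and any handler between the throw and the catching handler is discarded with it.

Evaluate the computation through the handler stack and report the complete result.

Step-by-step:
tell(1) @ H0 ⇒ log+=1
tell(0) @ H0 ⇒ log+=0
throw(1) @ H1 caught ⇒ 20
H2 returns [20]
= [20]

Answer: [20]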